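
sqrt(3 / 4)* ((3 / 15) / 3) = sqrt(3) / 30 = 0.06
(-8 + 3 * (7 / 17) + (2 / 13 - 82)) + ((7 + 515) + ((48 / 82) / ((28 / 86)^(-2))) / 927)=2243621601727 / 5176920801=433.39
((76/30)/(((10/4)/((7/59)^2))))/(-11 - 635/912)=-1132096/928295675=-0.00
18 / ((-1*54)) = -0.33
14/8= 1.75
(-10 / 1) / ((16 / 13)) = -65 / 8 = -8.12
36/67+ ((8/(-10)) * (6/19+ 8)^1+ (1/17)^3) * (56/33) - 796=-832528246072/1031951085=-806.75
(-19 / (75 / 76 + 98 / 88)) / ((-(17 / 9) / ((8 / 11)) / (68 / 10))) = 51984 / 2195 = 23.68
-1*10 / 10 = -1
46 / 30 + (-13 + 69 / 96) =-5159 / 480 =-10.75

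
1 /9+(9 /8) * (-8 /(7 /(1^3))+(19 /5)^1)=7813 /2520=3.10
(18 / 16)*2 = 9 / 4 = 2.25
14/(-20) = -7/10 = -0.70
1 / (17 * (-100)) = -1 / 1700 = -0.00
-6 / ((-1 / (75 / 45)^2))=50 / 3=16.67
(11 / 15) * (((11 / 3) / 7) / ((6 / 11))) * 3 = 1331 / 630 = 2.11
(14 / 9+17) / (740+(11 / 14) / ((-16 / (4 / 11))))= 9352 / 372951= 0.03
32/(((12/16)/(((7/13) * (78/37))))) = 1792/37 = 48.43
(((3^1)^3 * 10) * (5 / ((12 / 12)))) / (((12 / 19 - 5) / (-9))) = 230850 / 83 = 2781.33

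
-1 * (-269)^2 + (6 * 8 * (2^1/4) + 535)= -71802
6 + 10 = 16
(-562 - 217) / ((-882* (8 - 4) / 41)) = 31939 / 3528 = 9.05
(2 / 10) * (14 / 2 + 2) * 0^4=0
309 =309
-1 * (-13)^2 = -169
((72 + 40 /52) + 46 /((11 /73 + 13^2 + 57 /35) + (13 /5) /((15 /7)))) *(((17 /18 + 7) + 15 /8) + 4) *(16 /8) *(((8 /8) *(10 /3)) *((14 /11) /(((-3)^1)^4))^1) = 4738158592825 /44814534336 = 105.73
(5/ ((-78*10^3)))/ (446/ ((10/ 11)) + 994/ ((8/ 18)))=-1/ 42542760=-0.00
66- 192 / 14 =366 / 7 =52.29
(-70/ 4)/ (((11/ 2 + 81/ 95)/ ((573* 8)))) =-15241800/ 1207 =-12627.84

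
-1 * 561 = -561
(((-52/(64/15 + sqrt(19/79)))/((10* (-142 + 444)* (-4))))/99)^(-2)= 762786478080* sqrt(1501)/13351 + 130253339540016/13351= 11969573716.84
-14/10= -7/5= -1.40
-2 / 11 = -0.18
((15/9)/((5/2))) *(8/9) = 16/27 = 0.59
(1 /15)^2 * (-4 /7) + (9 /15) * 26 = 24566 /1575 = 15.60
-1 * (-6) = 6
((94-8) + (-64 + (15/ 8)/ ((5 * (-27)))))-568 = -39313/ 72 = -546.01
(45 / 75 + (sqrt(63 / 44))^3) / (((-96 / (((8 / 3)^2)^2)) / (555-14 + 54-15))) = -64960*sqrt(77) / 1089-14848 / 81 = -706.74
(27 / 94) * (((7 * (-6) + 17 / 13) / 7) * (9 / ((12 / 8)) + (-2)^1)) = -28566 / 4277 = -6.68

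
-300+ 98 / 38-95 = -7456 / 19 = -392.42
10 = 10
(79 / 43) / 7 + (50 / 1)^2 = 752579 / 301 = 2500.26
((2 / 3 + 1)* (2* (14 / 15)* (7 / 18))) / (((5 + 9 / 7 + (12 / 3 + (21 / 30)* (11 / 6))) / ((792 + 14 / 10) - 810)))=-227752 / 131193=-1.74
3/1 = 3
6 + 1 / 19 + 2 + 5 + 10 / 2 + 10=533 / 19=28.05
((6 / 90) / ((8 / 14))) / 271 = 7 / 16260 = 0.00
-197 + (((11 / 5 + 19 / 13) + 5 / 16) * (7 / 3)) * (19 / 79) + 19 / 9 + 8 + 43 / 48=-67940819 / 369720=-183.76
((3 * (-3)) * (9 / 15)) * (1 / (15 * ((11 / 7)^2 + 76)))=-441 / 96125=-0.00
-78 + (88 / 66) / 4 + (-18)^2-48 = 595 / 3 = 198.33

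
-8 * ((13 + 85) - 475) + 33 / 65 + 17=197178 / 65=3033.51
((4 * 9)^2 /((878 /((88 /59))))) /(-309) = -19008 /2667803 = -0.01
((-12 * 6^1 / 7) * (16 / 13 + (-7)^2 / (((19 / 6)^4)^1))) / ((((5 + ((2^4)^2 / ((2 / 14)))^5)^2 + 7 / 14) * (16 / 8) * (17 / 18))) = -342931968 / 12517629160730359749292341142325145739363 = -0.00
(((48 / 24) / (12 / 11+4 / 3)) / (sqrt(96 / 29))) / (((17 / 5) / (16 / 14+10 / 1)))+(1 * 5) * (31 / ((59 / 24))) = 429 * sqrt(174) / 3808+3720 / 59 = 64.54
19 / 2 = 9.50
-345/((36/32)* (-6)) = 460/9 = 51.11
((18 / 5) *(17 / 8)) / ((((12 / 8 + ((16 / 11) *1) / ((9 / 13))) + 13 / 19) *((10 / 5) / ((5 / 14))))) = 287793 / 902776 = 0.32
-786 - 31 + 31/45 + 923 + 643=33736/45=749.69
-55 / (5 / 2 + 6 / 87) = -3190 / 149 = -21.41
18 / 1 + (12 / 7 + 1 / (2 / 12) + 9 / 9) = 187 / 7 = 26.71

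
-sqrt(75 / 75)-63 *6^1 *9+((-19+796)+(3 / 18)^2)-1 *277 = -104507 / 36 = -2902.97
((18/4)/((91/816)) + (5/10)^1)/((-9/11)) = -81785/1638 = -49.93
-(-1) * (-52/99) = -52/99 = -0.53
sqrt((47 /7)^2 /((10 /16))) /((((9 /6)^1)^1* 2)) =94* sqrt(10) /105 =2.83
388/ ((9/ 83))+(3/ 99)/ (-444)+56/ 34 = 297229381/ 83028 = 3579.87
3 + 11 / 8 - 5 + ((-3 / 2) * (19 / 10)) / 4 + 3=133 / 80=1.66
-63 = -63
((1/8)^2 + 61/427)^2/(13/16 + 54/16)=5041/840448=0.01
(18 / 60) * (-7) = -21 / 10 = -2.10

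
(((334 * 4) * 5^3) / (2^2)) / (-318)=-20875 / 159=-131.29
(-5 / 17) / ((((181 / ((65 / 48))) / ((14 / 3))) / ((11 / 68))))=-25025 / 15064992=-0.00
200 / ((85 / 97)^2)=75272 / 289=260.46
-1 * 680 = -680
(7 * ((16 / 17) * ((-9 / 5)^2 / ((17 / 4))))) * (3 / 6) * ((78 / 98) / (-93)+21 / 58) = 8072784 / 9093385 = 0.89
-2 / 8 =-1 / 4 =-0.25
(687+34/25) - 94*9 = -3941/25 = -157.64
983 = 983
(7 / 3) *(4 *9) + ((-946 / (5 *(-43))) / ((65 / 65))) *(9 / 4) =939 / 10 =93.90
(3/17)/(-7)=-3/119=-0.03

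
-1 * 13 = -13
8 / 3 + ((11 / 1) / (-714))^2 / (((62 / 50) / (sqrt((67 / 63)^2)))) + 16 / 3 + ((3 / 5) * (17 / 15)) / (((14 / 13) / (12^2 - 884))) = -2286253578841 / 4978157940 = -459.26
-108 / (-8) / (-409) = -27 / 818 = -0.03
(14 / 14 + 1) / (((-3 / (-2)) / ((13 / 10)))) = 26 / 15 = 1.73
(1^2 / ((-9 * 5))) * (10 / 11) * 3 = -2 / 33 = -0.06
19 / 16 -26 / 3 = -359 / 48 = -7.48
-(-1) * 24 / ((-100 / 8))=-48 / 25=-1.92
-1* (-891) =891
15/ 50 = 3/ 10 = 0.30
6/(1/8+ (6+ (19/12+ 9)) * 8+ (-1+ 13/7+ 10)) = 0.04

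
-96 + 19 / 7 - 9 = -716 / 7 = -102.29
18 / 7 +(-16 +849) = 5849 / 7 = 835.57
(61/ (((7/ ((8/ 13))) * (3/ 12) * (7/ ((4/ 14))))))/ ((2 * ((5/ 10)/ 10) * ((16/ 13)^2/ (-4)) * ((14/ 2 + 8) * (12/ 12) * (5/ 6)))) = -3172/ 1715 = -1.85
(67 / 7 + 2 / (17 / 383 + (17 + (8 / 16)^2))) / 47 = 256659 / 1245265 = 0.21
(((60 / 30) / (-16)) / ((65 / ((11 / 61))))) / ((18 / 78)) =-11 / 7320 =-0.00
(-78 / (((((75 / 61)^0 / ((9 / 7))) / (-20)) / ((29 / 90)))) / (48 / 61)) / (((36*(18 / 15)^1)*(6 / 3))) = 9.51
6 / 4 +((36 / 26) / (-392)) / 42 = 53505 / 35672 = 1.50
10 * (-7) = -70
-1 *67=-67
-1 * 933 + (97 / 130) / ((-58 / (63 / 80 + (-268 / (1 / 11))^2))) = -68002654751 / 603200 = -112736.50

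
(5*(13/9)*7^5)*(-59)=-64454845/9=-7161649.44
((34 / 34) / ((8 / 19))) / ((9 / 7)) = 133 / 72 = 1.85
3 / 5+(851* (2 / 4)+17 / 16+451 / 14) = 257251 / 560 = 459.38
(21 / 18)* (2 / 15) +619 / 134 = 28793 / 6030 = 4.77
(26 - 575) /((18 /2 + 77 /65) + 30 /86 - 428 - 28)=1534455 /1245079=1.23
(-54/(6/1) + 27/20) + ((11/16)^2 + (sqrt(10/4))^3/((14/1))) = -9187/1280 + 5 * sqrt(10)/56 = -6.89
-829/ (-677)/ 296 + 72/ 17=14442317/ 3406664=4.24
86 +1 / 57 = 4903 / 57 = 86.02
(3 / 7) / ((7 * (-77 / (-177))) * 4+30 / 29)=15399 / 474838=0.03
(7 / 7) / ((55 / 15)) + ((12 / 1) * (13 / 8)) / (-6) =-131 / 44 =-2.98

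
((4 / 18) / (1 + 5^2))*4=4 / 117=0.03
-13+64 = 51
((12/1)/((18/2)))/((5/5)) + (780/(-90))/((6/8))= -10.22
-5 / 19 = -0.26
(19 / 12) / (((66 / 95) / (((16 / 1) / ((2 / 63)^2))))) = 796005 / 22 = 36182.05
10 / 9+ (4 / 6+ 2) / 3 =2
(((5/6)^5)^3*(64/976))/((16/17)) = 518798828125/114725136236544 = 0.00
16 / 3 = 5.33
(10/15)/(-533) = -2/1599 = -0.00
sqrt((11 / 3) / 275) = sqrt(3) / 15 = 0.12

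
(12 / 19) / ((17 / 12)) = 144 / 323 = 0.45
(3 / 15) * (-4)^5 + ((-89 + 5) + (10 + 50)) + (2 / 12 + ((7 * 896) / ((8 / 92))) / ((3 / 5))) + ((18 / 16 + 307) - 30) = 4810513 / 40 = 120262.82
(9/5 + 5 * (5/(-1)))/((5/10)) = -232/5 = -46.40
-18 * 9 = -162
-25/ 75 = -1/ 3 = -0.33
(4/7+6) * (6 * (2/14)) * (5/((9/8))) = 3680/147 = 25.03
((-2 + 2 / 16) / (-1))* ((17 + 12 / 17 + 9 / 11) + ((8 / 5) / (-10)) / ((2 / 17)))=120363 / 3740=32.18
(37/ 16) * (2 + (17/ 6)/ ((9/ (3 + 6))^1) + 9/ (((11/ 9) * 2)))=10397/ 528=19.69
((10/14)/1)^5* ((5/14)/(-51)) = -15625/12000198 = -0.00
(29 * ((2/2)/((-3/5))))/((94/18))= -435/47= -9.26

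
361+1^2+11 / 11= 363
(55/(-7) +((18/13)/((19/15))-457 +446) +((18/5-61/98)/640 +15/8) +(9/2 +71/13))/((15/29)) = -4434854261/387296000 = -11.45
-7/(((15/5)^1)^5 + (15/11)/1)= -11/384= -0.03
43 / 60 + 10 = 643 / 60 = 10.72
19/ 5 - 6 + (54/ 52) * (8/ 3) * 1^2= 37/ 65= 0.57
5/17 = 0.29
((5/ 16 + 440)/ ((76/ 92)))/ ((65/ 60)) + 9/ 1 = 494997/ 988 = 501.01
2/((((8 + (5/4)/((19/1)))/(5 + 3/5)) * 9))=4256/27585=0.15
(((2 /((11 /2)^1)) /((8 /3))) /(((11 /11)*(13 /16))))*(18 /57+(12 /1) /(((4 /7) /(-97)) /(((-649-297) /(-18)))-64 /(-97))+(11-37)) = -180993048 /143911339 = -1.26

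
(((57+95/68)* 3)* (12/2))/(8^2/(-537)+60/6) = 19191843/180404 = 106.38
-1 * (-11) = 11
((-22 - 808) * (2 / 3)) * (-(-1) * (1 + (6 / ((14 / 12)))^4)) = -2792148220 / 7203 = -387636.85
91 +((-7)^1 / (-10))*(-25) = 147 / 2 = 73.50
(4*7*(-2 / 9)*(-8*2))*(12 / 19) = 3584 / 57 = 62.88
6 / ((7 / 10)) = 60 / 7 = 8.57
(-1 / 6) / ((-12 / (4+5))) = 1 / 8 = 0.12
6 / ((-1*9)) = -2 / 3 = -0.67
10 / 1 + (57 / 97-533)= -50674 / 97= -522.41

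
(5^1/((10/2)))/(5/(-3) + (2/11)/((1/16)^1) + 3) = 33/140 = 0.24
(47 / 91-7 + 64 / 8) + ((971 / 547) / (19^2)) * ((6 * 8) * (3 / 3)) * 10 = 69663726 / 17969497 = 3.88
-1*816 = -816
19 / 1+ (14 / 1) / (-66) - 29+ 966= 31541 / 33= 955.79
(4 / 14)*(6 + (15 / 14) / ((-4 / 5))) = 261 / 196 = 1.33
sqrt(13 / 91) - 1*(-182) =sqrt(7) / 7 + 182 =182.38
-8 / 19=-0.42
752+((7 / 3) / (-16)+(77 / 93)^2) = 104139451 / 138384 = 752.54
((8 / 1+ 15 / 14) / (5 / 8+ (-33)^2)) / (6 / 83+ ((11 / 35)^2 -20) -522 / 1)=-7378700 / 480223513669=-0.00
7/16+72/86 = 877/688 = 1.27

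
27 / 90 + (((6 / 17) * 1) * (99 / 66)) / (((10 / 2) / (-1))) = 33 / 170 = 0.19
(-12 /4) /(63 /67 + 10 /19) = -3819 /1867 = -2.05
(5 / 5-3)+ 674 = 672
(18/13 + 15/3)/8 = 83/104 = 0.80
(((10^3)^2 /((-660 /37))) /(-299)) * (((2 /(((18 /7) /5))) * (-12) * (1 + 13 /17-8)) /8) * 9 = 3431750000 /55913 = 61376.60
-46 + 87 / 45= -661 / 15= -44.07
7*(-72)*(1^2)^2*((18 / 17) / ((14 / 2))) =-1296 / 17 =-76.24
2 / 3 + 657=1973 / 3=657.67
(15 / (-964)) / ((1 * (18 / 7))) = -0.01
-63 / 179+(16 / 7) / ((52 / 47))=27919 / 16289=1.71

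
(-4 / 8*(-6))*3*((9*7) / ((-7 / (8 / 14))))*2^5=-10368 / 7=-1481.14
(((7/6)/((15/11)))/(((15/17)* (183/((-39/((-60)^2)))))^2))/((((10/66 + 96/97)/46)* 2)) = 7099441349/91469175480000000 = 0.00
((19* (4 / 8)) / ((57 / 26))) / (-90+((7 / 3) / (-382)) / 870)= -4320420 / 89731807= -0.05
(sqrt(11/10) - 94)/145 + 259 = sqrt(110)/1450 + 37461/145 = 258.36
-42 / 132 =-7 / 22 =-0.32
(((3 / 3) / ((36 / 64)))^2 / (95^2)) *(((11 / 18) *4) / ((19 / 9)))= 5632 / 13889475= 0.00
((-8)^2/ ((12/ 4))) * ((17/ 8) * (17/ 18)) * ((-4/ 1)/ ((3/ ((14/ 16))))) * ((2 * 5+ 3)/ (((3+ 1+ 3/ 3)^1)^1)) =-52598/ 405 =-129.87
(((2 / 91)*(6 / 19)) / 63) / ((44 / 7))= 1 / 57057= 0.00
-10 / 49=-0.20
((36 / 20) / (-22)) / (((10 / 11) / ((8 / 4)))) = -9 / 50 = -0.18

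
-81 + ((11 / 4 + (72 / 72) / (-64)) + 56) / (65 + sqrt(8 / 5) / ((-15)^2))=-5482197661653 / 68444999488- 845775 * sqrt(10) / 34222499744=-80.10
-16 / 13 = -1.23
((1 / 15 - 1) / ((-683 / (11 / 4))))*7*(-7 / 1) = -3773 / 20490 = -0.18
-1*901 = -901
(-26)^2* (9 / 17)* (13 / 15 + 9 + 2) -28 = 358604 / 85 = 4218.87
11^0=1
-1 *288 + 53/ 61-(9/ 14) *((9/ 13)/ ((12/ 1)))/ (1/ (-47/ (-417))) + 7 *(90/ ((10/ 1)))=-1383522827/ 6172712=-224.14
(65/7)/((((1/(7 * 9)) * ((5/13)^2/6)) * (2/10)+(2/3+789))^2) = 37894163580/2544747562231081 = 0.00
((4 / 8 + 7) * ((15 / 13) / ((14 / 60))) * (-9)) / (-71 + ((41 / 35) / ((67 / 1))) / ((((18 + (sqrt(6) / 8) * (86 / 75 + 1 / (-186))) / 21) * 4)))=80346405386521020375 / 17089080691829410901 - 45757730148750 * sqrt(6) / 17089080691829410901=4.70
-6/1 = -6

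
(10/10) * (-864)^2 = 746496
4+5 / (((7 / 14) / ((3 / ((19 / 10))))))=19.79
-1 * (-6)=6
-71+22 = -49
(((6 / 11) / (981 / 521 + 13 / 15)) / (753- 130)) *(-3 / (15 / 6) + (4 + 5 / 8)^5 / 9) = 179719113073 / 2412663013376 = 0.07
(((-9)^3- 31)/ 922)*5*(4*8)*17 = -1033600/ 461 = -2242.08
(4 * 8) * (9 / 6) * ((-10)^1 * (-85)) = 40800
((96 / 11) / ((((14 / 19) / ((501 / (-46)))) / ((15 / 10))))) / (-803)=0.24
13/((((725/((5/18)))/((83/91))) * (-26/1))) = -83/475020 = -0.00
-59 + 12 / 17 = -991 / 17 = -58.29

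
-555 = -555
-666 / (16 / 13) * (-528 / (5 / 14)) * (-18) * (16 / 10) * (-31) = 17855982144 / 25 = 714239285.76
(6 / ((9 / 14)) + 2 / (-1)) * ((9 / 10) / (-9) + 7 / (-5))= -11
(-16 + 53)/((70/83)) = 3071/70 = 43.87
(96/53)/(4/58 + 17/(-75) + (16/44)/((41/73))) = 94168800/25461571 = 3.70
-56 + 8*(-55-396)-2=-3666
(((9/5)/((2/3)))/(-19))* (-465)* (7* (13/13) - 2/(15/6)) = 77841/190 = 409.69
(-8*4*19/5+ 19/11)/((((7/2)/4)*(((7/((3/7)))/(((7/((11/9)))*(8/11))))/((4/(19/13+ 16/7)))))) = -592420608/15885485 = -37.29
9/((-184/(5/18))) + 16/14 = 2909/2576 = 1.13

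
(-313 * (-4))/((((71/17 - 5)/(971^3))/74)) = -720962480151388/7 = -102994640021626.86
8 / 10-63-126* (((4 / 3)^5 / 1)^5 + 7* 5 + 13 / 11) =-890870452742669627 / 5177874835485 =-172053.30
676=676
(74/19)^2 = 5476/361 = 15.17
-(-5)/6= 5/6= 0.83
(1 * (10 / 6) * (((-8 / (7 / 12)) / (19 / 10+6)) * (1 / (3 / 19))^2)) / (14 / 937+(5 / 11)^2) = -65486555200 / 125017263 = -523.82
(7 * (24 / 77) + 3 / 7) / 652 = 201 / 50204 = 0.00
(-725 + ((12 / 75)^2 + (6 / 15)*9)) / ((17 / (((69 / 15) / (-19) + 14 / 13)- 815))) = 453336019346 / 13121875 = 34548.11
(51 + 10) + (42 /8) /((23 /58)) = 3415 /46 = 74.24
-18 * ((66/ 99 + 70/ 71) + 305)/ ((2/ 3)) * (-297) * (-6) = -1047554046/ 71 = -14754282.34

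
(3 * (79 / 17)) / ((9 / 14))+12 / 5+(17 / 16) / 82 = 24.10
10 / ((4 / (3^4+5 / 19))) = 3860 / 19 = 203.16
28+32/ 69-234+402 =13556/ 69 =196.46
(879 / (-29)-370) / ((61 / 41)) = -475969 / 1769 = -269.06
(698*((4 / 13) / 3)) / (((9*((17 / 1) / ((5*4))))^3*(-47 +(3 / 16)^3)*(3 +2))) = -3659530240 / 5377318820991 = -0.00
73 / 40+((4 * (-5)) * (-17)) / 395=8487 / 3160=2.69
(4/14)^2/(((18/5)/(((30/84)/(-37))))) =-25/114219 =-0.00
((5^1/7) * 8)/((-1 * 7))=-40/49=-0.82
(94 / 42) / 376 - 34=-5711 / 168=-33.99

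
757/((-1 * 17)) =-757/17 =-44.53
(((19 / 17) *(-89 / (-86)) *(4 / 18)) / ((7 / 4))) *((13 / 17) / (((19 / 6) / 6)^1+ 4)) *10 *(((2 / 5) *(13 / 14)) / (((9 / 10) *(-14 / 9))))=-45724640 / 694781143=-0.07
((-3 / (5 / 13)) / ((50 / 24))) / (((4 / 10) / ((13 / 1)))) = -3042 / 25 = -121.68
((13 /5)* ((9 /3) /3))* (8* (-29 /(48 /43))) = -16211 /30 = -540.37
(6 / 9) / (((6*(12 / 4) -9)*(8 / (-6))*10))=-1 / 180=-0.01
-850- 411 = -1261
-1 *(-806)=806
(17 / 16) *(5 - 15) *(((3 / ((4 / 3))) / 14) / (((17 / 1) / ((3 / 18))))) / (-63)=5 / 18816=0.00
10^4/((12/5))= 12500/3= 4166.67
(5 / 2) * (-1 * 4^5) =-2560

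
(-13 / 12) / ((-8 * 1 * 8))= 13 / 768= 0.02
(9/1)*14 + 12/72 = 757/6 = 126.17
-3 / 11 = -0.27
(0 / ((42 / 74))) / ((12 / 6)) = 0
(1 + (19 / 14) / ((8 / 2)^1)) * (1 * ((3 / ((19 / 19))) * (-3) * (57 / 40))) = -7695 / 448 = -17.18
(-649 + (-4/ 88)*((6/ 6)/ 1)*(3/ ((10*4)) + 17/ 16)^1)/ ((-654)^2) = -380777/ 250926720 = -0.00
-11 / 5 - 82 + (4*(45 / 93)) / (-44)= -143636 / 1705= -84.24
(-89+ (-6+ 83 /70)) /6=-2189 /140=-15.64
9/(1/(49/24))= 147/8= 18.38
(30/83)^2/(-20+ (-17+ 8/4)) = -180/48223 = -0.00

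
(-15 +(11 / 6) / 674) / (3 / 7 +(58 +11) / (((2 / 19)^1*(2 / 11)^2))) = -849086 / 1122655851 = -0.00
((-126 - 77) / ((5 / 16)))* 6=-19488 / 5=-3897.60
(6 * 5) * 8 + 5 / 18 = 4325 / 18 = 240.28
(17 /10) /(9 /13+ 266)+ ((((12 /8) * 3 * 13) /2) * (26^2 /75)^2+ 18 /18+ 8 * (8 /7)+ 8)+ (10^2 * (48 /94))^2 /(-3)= 102211428677649 /67012776250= 1525.25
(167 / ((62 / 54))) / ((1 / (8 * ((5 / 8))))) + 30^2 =50445 / 31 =1627.26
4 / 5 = 0.80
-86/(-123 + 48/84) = 0.70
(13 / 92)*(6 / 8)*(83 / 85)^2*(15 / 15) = 268671 / 2658800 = 0.10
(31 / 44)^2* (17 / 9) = 16337 / 17424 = 0.94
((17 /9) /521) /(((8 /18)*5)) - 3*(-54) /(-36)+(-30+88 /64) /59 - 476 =-591398119 /1229560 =-480.98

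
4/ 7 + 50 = 354/ 7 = 50.57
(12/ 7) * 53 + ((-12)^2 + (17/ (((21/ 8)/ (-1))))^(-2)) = 30410511/ 129472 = 234.88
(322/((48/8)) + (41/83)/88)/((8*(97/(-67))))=-78796489/17003712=-4.63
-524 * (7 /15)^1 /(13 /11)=-40348 /195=-206.91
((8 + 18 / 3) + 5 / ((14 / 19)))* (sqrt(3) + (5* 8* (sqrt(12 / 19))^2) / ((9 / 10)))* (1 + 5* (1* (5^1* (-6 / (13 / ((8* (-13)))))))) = 349491* sqrt(3) / 14 + 93197600 / 133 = 743972.13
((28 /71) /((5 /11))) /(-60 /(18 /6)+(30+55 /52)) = 16016 /204125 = 0.08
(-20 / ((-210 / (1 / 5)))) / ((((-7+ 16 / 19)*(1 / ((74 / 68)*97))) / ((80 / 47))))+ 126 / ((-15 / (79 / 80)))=-3475065437 / 392628600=-8.85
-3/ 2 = -1.50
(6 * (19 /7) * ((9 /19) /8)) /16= 27 /448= 0.06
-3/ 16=-0.19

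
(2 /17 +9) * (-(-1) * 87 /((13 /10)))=610.18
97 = 97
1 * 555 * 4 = 2220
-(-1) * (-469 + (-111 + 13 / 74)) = -42907 / 74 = -579.82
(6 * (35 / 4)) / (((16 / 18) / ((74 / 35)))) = 999 / 8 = 124.88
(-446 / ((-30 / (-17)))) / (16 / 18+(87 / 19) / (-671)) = -286.52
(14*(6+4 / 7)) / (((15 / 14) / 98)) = 126224 / 15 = 8414.93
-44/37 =-1.19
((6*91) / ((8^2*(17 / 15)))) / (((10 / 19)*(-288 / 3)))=-5187 / 34816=-0.15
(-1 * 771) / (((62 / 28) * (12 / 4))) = -3598 / 31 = -116.06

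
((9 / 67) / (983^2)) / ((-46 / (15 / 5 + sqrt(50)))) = -45*sqrt(2) / 2978102698 - 27 / 2978102698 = -0.00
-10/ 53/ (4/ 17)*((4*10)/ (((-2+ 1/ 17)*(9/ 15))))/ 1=144500/ 5247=27.54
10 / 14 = 5 / 7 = 0.71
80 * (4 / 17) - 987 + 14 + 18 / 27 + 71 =-45008 / 51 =-882.51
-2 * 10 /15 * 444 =-592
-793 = -793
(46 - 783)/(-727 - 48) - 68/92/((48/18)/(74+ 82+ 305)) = -18085417/142600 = -126.83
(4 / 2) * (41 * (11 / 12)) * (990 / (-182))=-74415 / 182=-408.87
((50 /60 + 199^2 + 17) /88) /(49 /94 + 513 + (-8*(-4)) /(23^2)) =0.88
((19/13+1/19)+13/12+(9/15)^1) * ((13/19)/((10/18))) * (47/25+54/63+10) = 316876869/6317500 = 50.16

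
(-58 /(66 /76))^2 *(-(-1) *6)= 26763.72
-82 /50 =-41 /25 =-1.64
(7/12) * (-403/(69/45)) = -14105/92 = -153.32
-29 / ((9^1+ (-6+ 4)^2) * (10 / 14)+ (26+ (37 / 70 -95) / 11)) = -22330 / 20557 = -1.09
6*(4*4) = 96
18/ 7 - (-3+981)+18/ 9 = -6814/ 7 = -973.43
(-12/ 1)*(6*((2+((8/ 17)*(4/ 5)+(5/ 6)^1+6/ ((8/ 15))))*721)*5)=-63804174/ 17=-3753186.71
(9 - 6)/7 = 3/7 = 0.43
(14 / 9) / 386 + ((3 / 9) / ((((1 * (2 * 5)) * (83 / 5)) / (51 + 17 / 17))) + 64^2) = 590540051 / 144171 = 4096.11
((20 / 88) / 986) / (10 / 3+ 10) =3 / 173536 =0.00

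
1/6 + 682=4093/6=682.17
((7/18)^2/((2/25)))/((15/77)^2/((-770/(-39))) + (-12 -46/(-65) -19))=-36351440125/582458972796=-0.06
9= 9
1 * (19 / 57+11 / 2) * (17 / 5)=119 / 6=19.83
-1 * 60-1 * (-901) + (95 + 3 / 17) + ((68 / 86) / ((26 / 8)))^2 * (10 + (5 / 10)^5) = 4976289261 / 5312177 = 936.77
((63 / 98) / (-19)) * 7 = -0.24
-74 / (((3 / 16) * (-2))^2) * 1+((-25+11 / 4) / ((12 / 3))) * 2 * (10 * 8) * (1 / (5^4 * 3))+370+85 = -80659 / 1125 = -71.70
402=402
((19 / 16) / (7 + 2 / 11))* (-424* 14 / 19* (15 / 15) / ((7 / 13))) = -95.94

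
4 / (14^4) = 1 / 9604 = 0.00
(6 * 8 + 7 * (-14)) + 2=-48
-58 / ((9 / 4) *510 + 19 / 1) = -116 / 2333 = -0.05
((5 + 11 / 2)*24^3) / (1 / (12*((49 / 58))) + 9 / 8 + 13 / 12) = 170698752 / 2713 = 62918.82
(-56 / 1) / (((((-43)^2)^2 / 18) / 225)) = -226800 / 3418801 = -0.07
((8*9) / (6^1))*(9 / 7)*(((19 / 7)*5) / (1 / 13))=2722.04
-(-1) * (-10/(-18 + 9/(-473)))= 0.55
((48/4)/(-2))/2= -3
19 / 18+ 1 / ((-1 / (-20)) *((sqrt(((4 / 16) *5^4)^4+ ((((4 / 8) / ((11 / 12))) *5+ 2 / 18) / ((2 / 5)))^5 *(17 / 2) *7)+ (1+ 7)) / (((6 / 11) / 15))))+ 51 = 8553600 *sqrt(25585150662373788805) / 1453701586370119133759+ 1362118386173839466881175 / 26166628554662144407662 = 52.06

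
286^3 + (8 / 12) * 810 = 23394196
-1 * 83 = -83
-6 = -6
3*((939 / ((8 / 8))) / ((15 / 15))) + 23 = 2840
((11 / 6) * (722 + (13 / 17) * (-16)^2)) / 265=85811 / 13515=6.35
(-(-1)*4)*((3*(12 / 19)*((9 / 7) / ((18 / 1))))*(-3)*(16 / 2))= -1728 / 133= -12.99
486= 486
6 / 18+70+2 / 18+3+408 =481.44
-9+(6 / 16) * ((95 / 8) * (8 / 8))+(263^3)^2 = 21179439613043485 / 64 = 330928743953804.45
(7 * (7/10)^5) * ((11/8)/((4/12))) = 3882417/800000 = 4.85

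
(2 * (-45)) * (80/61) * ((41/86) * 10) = -1476000/2623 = -562.71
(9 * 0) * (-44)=0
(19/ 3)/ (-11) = -19/ 33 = -0.58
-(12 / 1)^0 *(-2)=2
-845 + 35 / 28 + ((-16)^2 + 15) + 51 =-2087 / 4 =-521.75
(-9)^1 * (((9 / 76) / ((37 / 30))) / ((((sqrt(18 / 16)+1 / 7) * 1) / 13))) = 442260 / 304399 - 2321865 * sqrt(2) / 304399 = -9.33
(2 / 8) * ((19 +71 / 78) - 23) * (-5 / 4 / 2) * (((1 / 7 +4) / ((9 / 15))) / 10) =34945 / 104832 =0.33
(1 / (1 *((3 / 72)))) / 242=12 / 121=0.10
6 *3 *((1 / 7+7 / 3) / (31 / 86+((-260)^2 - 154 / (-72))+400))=482976 / 736875083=0.00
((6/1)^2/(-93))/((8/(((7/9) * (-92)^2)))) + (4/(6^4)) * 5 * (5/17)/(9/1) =-489506201/1536732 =-318.54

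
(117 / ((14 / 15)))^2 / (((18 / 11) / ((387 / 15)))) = 97123455 / 392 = 247763.92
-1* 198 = -198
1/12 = 0.08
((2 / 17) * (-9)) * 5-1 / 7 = -5.44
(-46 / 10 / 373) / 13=-23 / 24245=-0.00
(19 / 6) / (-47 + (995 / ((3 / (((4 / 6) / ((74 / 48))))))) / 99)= -69597 / 1001126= -0.07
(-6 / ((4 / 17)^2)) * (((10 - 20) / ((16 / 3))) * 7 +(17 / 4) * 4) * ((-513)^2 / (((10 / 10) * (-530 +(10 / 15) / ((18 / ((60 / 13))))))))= 827563605921 / 3967360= 208593.02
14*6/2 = 42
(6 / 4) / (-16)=-3 / 32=-0.09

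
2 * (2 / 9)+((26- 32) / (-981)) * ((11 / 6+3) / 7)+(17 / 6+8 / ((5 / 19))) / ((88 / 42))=16426811 / 1007160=16.31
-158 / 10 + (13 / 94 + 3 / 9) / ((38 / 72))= -3503 / 235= -14.91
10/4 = 5/2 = 2.50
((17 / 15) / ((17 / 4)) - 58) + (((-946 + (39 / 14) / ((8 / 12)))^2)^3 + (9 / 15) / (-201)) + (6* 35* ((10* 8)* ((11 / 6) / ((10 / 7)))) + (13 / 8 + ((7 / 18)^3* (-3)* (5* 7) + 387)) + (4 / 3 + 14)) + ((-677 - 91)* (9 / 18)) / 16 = 5475712892848657670329157547185 / 7845656039424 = 697929257328322147.88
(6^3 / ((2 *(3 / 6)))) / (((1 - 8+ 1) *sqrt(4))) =-18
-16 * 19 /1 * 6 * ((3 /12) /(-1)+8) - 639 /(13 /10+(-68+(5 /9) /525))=-1780790586 /126061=-14126.42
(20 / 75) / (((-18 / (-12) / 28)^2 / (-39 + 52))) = 163072 / 135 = 1207.94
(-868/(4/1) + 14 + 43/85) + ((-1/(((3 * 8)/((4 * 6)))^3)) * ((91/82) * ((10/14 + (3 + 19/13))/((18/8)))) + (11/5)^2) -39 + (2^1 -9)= -246.21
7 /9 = 0.78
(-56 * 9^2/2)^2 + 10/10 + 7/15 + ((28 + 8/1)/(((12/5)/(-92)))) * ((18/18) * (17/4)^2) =307133953/60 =5118899.22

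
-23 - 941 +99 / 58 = -55813 / 58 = -962.29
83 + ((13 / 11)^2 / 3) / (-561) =16902200 / 203643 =83.00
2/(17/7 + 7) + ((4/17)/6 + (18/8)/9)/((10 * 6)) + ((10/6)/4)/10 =34819/134640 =0.26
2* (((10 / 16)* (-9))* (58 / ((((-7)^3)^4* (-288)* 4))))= 0.00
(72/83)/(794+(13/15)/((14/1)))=15120/13840499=0.00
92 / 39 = 2.36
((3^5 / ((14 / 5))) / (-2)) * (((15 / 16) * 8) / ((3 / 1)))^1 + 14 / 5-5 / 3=-90173 / 840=-107.35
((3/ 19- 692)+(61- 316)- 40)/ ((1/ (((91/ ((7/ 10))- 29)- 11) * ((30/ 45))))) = -1125000/ 19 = -59210.53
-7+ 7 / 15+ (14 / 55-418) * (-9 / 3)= 205706 / 165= 1246.70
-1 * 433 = -433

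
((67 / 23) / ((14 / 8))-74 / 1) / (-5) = 11646 / 805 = 14.47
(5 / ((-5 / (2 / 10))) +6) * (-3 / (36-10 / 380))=-3306 / 6835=-0.48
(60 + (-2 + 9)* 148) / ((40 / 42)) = 5754 / 5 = 1150.80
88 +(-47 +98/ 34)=746/ 17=43.88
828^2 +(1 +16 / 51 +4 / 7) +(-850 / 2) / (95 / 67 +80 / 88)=11989758994 / 17493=685403.25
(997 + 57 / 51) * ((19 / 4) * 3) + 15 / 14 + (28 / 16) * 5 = 6774907 / 476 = 14233.00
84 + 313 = 397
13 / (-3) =-13 / 3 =-4.33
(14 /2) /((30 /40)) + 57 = 199 /3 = 66.33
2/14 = 1/7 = 0.14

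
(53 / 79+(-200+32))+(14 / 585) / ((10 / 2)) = -38664469 / 231075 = -167.32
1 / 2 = 0.50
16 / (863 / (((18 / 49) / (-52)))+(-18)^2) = -72 / 548273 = -0.00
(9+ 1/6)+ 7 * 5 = 265/6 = 44.17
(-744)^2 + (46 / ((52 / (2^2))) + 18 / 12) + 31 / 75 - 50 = 1079308331 / 1950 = 553491.45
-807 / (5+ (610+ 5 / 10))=-1614 / 1231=-1.31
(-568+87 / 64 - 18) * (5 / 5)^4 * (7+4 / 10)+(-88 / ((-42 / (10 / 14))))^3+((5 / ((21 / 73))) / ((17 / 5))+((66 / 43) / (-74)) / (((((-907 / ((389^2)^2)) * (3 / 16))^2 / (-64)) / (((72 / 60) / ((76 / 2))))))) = 326580563956439883320381298788178637 / 429723652734159779520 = 759978097269113.15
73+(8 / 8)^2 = 74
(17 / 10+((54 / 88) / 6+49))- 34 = 7393 / 440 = 16.80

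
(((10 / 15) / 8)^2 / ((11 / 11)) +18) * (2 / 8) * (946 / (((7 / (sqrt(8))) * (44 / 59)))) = 6578441 * sqrt(2) / 4032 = 2307.37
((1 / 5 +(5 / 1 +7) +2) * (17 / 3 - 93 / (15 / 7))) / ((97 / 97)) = -40186 / 75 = -535.81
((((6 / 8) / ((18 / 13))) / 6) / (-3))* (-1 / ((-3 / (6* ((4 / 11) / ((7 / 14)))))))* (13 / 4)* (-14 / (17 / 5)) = 5915 / 10098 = 0.59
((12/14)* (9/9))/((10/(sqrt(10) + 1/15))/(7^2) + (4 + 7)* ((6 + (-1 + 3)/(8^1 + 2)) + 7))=77782810/13176281889 - 21875* sqrt(10)/26352563778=0.01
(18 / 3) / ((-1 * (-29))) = 6 / 29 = 0.21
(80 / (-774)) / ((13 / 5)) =-200 / 5031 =-0.04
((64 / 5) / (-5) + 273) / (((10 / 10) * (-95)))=-6761 / 2375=-2.85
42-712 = -670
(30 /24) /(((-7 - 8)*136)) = -1 /1632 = -0.00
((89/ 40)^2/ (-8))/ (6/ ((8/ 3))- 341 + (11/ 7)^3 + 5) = 2716903/ 1448259200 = 0.00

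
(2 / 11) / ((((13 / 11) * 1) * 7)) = 0.02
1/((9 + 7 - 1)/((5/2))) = 1/6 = 0.17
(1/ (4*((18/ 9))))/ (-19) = -1/ 152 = -0.01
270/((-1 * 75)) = -3.60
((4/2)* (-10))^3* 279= -2232000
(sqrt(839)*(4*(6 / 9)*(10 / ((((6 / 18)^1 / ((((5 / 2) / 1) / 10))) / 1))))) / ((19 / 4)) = 80*sqrt(839) / 19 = 121.96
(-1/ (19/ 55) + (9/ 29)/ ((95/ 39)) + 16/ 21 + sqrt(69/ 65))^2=0.95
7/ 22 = 0.32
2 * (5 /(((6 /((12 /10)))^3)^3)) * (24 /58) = 24 /11328125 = 0.00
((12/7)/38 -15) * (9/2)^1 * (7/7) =-17901/266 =-67.30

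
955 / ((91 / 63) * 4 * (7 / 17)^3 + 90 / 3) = 42227235 / 1344346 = 31.41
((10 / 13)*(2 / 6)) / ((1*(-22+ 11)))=-10 / 429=-0.02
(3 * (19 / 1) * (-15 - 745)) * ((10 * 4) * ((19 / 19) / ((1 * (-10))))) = 173280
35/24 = 1.46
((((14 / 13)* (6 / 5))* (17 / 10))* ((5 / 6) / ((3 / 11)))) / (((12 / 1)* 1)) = 1309 / 2340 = 0.56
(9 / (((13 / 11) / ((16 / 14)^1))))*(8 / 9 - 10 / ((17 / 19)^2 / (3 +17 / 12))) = -12424324 / 26299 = -472.43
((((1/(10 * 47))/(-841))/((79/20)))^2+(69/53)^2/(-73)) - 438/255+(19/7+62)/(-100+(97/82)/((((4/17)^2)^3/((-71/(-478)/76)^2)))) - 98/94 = -60289307276251343756227587661839335074/17573299985932232313540433627674081615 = -3.43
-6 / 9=-2 / 3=-0.67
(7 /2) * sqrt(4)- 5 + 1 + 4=7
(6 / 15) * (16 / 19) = 32 / 95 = 0.34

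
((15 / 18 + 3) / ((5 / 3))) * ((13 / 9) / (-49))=-299 / 4410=-0.07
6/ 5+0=1.20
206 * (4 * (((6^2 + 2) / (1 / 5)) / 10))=15656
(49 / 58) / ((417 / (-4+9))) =245 / 24186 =0.01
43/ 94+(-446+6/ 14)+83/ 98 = -1023147/ 2303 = -444.27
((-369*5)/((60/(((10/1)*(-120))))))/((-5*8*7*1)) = -1845/14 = -131.79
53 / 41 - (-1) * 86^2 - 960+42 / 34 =4487654 / 697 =6438.53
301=301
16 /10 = 8 /5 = 1.60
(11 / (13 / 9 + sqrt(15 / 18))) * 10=46.66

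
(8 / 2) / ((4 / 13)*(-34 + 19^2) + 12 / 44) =572 / 14427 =0.04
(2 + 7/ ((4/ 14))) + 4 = 61/ 2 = 30.50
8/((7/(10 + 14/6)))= 296/21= 14.10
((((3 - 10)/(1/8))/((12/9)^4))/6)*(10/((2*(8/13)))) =-12285/512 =-23.99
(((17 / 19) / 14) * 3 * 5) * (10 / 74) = 1275 / 9842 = 0.13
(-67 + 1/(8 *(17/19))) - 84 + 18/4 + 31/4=-18851/136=-138.61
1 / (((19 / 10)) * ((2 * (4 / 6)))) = 15 / 38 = 0.39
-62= -62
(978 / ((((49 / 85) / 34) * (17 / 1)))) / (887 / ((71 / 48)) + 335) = 11804460 / 3251689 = 3.63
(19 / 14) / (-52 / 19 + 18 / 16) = -1444 / 1715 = -0.84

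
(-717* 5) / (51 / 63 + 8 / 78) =-326235 / 83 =-3930.54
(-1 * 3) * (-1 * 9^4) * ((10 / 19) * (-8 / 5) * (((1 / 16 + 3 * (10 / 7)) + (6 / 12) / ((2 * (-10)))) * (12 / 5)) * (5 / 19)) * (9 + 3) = -6861966192 / 12635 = -543091.90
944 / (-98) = -9.63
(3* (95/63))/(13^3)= 95/46137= 0.00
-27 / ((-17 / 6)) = 162 / 17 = 9.53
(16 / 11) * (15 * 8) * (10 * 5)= 96000 / 11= 8727.27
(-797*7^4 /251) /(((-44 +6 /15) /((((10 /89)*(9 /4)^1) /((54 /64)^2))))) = 12247020800 /197231031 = 62.09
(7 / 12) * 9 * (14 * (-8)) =-588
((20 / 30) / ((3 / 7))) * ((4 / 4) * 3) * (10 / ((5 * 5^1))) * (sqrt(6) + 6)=28 * sqrt(6) / 15 + 56 / 5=15.77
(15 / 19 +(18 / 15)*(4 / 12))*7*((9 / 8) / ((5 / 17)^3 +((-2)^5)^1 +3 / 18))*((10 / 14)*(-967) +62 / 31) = 72264683223 / 356300540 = 202.82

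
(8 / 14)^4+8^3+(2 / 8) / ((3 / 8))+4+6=3765536 / 7203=522.77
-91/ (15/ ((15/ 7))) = -13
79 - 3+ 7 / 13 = 76.54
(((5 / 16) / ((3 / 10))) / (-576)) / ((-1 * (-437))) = -25 / 6041088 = -0.00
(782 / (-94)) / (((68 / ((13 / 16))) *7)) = -299 / 21056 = -0.01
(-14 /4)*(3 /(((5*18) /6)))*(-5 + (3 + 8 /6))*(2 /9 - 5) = -301 /135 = -2.23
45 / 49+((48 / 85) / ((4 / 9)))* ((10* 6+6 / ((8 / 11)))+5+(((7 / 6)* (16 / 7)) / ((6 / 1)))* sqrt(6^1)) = 48* sqrt(6) / 85+391464 / 4165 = 95.37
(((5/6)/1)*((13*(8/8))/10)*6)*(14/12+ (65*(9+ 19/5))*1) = 64987/12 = 5415.58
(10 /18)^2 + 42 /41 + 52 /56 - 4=-1.74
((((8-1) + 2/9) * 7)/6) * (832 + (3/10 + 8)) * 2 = 254891/18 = 14160.61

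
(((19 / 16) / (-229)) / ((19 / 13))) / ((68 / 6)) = -39 / 124576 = -0.00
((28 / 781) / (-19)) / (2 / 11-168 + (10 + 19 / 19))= 28 / 2327025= 0.00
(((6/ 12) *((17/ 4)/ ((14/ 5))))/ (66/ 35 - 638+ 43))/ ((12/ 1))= -0.00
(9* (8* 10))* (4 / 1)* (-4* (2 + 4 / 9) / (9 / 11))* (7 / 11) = -21902.22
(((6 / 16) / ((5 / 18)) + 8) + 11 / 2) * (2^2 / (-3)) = -99 / 5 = -19.80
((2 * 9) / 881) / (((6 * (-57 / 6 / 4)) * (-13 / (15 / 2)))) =180 / 217607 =0.00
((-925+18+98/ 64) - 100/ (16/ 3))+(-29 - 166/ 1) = -35815/ 32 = -1119.22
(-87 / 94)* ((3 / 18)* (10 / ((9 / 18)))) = -145 / 47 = -3.09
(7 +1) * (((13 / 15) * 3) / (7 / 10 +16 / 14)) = 1456 / 129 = 11.29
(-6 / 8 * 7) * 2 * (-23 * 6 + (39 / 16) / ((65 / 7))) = 231399 / 160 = 1446.24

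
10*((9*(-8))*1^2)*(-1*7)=5040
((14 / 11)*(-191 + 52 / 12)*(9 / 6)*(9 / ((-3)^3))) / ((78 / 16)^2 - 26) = -250880 / 4719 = -53.16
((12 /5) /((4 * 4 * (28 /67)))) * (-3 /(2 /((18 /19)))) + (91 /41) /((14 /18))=1022373 /436240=2.34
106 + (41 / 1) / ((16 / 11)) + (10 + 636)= 12483 / 16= 780.19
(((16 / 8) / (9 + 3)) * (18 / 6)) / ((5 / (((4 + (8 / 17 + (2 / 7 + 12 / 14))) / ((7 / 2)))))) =668 / 4165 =0.16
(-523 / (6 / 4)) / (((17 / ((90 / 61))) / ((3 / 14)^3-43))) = 925435425 / 711382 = 1300.90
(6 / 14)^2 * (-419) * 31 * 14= -233802 / 7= -33400.29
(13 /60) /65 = 1 /300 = 0.00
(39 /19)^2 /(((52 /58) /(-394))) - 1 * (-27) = -658674 /361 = -1824.58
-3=-3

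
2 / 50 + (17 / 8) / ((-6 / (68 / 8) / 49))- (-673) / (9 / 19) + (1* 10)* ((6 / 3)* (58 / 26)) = 123357569 / 93600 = 1317.92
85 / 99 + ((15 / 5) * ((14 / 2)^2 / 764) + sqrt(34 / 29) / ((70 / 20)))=2 * sqrt(986) / 203 + 79493 / 75636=1.36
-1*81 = -81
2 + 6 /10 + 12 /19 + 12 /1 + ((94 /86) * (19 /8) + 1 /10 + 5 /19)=594471 /32680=18.19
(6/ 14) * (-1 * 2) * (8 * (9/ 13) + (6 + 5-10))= -510/ 91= -5.60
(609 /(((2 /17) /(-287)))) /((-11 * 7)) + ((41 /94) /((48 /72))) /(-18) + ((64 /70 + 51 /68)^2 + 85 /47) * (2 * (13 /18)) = 195578908191 /10133200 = 19300.80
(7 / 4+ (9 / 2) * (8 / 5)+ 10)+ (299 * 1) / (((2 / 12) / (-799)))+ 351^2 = -26203721 / 20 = -1310186.05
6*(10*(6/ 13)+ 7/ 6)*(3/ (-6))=-451/ 26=-17.35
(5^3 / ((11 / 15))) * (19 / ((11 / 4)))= 142500 / 121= 1177.69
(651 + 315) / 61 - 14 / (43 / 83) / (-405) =16893772 / 1062315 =15.90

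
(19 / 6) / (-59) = -19 / 354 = -0.05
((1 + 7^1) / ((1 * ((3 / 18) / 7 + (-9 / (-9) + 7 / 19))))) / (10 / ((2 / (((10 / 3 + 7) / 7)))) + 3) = 67032 / 121099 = 0.55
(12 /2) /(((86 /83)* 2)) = 249 /86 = 2.90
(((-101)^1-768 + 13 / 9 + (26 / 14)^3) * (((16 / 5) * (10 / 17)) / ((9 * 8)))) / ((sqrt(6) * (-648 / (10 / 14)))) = 13291855 * sqrt(6) / 3213604044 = 0.01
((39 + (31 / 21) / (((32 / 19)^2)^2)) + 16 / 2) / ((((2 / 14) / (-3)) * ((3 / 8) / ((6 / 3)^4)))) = -1038984463 / 24576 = -42276.39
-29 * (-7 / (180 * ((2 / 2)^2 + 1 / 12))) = 203 / 195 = 1.04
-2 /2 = -1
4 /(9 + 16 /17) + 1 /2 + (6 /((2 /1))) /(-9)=577 /1014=0.57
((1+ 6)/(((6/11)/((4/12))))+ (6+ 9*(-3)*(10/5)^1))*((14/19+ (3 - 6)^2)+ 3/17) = -1259987/2907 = -433.43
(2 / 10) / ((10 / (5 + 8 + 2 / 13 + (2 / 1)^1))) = 197 / 650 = 0.30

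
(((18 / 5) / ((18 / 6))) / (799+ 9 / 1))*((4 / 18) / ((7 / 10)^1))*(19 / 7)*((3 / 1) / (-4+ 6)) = 19 / 9898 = 0.00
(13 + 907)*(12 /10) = 1104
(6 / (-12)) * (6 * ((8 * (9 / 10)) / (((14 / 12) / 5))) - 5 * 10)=-473 / 7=-67.57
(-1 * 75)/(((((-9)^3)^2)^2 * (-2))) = 25/188286357654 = 0.00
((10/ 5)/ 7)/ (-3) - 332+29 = -6365/ 21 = -303.10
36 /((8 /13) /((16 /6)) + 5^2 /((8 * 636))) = 2381184 /15589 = 152.75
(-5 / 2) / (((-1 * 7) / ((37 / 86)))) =185 / 1204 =0.15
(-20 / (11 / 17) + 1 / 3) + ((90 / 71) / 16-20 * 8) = -3570667 / 18744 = -190.50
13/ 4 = 3.25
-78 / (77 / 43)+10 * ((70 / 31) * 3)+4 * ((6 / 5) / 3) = 307726 / 11935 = 25.78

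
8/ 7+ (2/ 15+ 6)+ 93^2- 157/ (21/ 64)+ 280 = 42289/ 5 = 8457.80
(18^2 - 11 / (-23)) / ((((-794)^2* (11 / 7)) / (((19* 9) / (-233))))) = -8933211 / 37163571764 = -0.00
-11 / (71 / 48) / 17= -528 / 1207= -0.44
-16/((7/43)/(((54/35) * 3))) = -454.92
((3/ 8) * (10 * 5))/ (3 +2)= 15/ 4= 3.75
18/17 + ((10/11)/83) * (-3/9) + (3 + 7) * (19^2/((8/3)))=252335173/186252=1354.81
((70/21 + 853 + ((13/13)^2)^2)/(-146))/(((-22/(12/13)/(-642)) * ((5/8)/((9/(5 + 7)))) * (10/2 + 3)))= -1238418/52195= -23.73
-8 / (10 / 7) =-28 / 5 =-5.60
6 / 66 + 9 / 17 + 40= 40.62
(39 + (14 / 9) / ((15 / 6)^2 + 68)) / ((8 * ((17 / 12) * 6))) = 104303 / 181764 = 0.57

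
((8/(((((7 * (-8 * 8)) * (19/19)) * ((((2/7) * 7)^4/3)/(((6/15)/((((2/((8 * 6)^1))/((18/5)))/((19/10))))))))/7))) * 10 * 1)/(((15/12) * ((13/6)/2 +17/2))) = -18468/14375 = -1.28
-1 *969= -969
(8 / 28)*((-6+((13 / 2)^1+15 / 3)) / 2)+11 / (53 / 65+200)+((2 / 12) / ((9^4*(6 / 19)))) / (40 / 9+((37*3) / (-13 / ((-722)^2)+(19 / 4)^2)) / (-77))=31983183827028809177 / 38052146160002925216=0.84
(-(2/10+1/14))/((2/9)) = -171/140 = -1.22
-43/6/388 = -43/2328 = -0.02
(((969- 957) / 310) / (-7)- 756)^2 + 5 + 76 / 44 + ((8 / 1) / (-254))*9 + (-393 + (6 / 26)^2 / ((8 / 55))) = 1269956860322720539 / 2223476655400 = 571158.17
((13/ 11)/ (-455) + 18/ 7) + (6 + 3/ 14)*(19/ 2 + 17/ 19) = 1965239/ 29260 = 67.16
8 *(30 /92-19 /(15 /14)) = -139.26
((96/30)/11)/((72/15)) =2/33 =0.06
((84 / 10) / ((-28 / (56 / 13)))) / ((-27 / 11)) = 308 / 585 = 0.53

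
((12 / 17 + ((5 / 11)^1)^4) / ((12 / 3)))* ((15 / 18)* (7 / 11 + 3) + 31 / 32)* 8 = 786816691 / 131417616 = 5.99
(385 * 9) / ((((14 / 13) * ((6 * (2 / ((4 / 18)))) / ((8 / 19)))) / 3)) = 1430 / 19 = 75.26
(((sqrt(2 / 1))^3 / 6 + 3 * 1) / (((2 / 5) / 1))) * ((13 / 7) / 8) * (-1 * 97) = -195.42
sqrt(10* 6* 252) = 12* sqrt(105) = 122.96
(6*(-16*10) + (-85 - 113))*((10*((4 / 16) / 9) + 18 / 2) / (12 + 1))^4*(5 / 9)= -750573449765 / 4497329304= -166.89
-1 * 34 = -34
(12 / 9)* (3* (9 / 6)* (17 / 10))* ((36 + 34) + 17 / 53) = 190077 / 265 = 717.27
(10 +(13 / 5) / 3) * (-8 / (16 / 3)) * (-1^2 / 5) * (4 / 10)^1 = 163 / 125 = 1.30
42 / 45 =14 / 15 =0.93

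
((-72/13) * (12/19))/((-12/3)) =216/247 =0.87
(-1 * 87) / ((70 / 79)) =-6873 / 70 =-98.19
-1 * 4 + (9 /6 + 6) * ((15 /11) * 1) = 6.23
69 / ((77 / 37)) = 2553 / 77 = 33.16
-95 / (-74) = 95 / 74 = 1.28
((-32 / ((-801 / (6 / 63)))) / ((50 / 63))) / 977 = 32 / 6521475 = 0.00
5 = 5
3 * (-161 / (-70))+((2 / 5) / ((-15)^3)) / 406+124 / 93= 56408623 / 6851250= 8.23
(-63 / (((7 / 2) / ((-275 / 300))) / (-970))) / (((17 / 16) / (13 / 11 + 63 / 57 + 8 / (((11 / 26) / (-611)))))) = 56202436320 / 323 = 174001350.84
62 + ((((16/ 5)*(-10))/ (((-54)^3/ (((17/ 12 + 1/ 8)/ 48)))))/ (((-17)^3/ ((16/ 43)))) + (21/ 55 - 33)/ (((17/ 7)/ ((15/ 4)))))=4789158250256/ 411662878803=11.63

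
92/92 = 1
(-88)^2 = 7744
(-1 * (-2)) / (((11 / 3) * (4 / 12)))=18 / 11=1.64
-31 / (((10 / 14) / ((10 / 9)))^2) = -6076 / 81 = -75.01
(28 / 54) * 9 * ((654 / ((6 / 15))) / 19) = 7630 / 19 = 401.58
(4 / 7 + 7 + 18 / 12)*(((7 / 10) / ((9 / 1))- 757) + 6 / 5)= -1727581 / 252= -6855.48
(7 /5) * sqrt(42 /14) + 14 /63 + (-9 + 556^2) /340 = 7 * sqrt(3) /5 + 2782823 /3060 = 911.84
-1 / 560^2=-1 / 313600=-0.00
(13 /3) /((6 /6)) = 13 /3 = 4.33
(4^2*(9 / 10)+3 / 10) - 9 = 57 / 10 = 5.70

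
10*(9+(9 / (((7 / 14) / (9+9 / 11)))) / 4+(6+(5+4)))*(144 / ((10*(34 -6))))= 27000 / 77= 350.65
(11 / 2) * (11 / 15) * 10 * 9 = 363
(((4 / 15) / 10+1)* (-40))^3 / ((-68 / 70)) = 818107136 / 11475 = 71294.74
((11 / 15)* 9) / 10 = 33 / 50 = 0.66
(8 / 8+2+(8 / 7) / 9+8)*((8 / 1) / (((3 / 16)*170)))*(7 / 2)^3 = 274792 / 2295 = 119.74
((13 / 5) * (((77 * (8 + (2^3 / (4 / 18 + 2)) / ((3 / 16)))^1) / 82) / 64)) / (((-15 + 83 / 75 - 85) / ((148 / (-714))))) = 5291 / 2432776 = 0.00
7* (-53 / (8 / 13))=-4823 / 8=-602.88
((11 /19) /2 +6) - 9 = -103 /38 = -2.71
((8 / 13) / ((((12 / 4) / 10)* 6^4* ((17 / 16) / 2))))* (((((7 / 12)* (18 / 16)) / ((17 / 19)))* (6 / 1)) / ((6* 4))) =665 / 1217268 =0.00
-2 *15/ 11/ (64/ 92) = -345/ 88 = -3.92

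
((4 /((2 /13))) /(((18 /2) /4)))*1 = 104 /9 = 11.56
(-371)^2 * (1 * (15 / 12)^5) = 430128125 / 1024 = 420047.00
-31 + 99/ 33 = -28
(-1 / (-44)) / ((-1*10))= -1 / 440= -0.00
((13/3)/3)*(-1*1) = -13/9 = -1.44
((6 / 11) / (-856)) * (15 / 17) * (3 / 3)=-45 / 80036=-0.00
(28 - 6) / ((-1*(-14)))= 11 / 7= 1.57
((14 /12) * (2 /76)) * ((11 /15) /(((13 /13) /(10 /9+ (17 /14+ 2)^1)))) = 0.10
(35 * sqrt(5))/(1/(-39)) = -1365 * sqrt(5) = -3052.23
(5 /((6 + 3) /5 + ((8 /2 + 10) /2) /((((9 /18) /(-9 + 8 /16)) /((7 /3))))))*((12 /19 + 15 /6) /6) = -2975 /314488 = -0.01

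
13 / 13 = 1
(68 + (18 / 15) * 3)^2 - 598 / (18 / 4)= 1123576 / 225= 4993.67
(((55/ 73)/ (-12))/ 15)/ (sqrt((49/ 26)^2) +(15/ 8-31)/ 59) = -16874/ 5607495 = -0.00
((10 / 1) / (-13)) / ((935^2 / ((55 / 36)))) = -1 / 743886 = -0.00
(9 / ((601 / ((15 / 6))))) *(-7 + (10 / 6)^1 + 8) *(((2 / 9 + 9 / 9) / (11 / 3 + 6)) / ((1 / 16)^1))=3520 / 17429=0.20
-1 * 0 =0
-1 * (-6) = 6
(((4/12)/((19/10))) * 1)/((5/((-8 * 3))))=-0.84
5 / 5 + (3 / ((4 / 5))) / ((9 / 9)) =4.75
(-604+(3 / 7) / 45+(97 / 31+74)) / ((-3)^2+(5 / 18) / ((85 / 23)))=-174923268 / 3013045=-58.06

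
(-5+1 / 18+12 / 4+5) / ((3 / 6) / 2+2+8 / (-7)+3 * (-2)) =-770 / 1233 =-0.62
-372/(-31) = 12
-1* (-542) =542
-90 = -90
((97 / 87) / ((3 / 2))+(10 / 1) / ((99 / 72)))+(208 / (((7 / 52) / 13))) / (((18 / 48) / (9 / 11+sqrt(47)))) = 80084510 / 1827+1124864*sqrt(47) / 21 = 411056.70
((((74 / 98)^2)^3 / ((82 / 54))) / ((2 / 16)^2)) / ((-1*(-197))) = 4433575234752 / 111796076722477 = 0.04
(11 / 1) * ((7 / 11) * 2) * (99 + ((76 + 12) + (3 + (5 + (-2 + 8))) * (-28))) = -2870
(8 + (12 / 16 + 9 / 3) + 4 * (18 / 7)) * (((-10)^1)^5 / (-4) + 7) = 15429319 / 28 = 551047.11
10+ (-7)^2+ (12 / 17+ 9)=1168 / 17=68.71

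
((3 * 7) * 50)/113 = 1050/113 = 9.29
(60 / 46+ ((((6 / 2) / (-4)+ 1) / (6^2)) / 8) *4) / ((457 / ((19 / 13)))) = 164597 / 39353184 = 0.00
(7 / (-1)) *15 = -105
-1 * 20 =-20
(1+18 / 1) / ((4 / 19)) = 361 / 4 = 90.25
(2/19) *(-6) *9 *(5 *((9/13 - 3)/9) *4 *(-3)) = -21600/247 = -87.45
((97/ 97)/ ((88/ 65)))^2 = 4225/ 7744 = 0.55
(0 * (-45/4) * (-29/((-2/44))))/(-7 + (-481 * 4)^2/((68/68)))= 0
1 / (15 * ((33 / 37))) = 37 / 495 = 0.07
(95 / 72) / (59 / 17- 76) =-1615 / 88776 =-0.02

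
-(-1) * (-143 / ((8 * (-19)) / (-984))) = -17589 / 19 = -925.74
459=459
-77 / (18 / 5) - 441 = -8323 / 18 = -462.39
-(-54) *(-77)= -4158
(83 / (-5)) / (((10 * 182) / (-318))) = 13197 / 4550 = 2.90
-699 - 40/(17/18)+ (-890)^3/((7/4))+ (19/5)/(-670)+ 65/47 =-402840168.55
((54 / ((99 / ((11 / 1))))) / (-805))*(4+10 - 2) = -72 / 805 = -0.09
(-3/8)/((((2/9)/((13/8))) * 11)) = -351/1408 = -0.25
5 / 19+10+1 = 214 / 19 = 11.26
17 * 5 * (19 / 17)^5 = 12380495 / 83521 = 148.23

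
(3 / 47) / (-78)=-1 / 1222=-0.00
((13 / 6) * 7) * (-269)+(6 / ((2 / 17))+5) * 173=33649 / 6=5608.17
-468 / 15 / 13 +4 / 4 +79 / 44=87 / 220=0.40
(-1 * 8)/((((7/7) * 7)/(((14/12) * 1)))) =-4/3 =-1.33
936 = 936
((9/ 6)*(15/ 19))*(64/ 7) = 1440/ 133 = 10.83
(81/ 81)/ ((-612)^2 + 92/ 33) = 33/ 12360044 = 0.00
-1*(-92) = 92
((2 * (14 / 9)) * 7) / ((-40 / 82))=-2009 / 45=-44.64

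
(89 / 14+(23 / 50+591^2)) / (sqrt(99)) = 61125368*sqrt(11) / 5775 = 35104.75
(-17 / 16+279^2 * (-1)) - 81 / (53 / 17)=-66032101 / 848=-77868.04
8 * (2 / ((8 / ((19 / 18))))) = 19 / 9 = 2.11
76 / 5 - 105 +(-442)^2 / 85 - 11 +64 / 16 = 11008 / 5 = 2201.60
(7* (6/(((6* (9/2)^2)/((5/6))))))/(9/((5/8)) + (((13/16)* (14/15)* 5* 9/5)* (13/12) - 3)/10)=112000/5769549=0.02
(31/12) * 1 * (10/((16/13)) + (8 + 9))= 64.91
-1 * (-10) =10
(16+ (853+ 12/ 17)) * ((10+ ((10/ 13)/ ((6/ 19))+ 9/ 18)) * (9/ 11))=44754195/ 4862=9204.89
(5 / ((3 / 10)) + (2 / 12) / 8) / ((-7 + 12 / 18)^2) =2403 / 5776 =0.42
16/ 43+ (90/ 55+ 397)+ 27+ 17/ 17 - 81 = 346.01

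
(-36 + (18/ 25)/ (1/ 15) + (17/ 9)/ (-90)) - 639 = -538019/ 810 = -664.22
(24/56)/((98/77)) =33/98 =0.34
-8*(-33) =264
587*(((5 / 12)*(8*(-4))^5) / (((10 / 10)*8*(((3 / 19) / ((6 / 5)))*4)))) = -1949128021.33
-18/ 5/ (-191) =18/ 955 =0.02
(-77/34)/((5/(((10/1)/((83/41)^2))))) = -129437/117113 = -1.11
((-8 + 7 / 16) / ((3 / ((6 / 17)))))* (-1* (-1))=-121 / 136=-0.89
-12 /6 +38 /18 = 1 /9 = 0.11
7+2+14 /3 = 41 /3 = 13.67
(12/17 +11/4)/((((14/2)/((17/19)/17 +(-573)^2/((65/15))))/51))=942422145/494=1907737.14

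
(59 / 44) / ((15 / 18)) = 177 / 110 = 1.61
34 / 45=0.76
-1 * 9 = -9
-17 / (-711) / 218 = 0.00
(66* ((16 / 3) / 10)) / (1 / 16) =2816 / 5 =563.20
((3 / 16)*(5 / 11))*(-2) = -15 / 88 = -0.17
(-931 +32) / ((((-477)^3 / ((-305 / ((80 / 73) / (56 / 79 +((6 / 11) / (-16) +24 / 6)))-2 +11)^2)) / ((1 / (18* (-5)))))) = -229240164314601299 / 1492011325842554880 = -0.15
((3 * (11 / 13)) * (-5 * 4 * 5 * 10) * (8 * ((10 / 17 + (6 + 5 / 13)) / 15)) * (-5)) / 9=135608000 / 25857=5244.54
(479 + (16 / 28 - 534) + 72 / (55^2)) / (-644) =1152021 / 13636700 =0.08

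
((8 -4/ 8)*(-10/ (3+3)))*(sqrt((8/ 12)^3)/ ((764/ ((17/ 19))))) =-425*sqrt(6)/ 130644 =-0.01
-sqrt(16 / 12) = -1.15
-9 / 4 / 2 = -1.12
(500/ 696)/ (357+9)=125/ 63684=0.00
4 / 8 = 0.50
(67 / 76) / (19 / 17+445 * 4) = 1139 / 2301204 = 0.00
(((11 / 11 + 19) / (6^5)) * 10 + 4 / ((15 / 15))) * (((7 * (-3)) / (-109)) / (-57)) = -27391 / 2013012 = -0.01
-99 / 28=-3.54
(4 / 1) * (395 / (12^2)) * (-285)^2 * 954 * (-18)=-15304008375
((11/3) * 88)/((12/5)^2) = 3025/54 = 56.02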